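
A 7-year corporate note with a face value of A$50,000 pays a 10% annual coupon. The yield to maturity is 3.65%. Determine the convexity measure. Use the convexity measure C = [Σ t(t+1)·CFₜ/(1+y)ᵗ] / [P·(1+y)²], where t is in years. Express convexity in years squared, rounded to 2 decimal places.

With y = 0.0365:
  t   CF        PV=CF/(1+0.0365)^t    t·PV        t(t+1)·PV
  1     5,000.00     4,823.9267     4,823.9267       9,647.8534
  2     5,000.00     4,654.0537     9,308.1074      27,924.3223
  3     5,000.00     4,490.1628    13,470.4883      53,881.9533
  4     5,000.00     4,332.0432    17,328.1728      86,640.8640
  5     5,000.00     4,179.4917    20,897.4587     125,384.7525
  6     5,000.00     4,032.3123    24,193.8741     169,357.1186
  7    55,000.00    42,793.4740   299,554.3182   2,396,434.5456
  Σ                 69,305.4645   389,576.3462   2,869,271.4095
P = 69,305.4645.
Convexity = Σ t(t+1)·PV / [P·(1+y)²] = 2,869,271.4095 / (69,305.4645 × 1.074332) = 38.53590.

38.54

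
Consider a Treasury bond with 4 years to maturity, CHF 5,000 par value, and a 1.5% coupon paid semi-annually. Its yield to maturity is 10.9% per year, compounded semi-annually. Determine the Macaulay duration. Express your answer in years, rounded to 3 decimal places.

Periodic yield y = 0.0545. Discount each cash flow and weight by its period:
  t   CF        PV=CF/(1+0.0545)^t    t·PV
  1        37.50        35.5619        35.5619
  2        37.50        33.7239        67.4478
  3        37.50        31.9810        95.9429
  4        37.50        30.3281       121.3123
  5        37.50        28.7606       143.8031
  6        37.50        27.2742       163.6451
  7        37.50        25.8646       181.0520
  8     5,037.50     3,294.9011    26,359.2090
  Σ                  3,508.3953    27,167.9741
Price P = Σ PV = 3,508.3953.
Macaulay duration = Σ(t·PV) / P = 27,167.9741 / 3,508.3953 = 7.74370 half-year periods.
In years: 7.74370 / 2 = 3.87185 years.

3.872 years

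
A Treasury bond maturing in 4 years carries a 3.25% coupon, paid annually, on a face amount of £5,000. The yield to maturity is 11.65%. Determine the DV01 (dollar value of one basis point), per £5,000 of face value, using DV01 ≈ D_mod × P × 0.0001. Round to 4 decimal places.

Periodic yield y = 0.1165.
  t   CF        PV=CF/(1+0.1165)^t    t·PV
  1       162.50       145.5441       145.5441
  2       162.50       130.3575       260.7149
  3       162.50       116.7555       350.2664
  4     5,162.50     3,322.1953    13,288.7811
  Σ                  3,714.8523    14,045.3065
P = 3,714.8523; D_Mac = 3.78085 yrs; D_mod = 3.38634 yrs.
DV01 ≈ 3.38634 × 3,714.8523 × 0.0001 = 1.257976.

£1.2580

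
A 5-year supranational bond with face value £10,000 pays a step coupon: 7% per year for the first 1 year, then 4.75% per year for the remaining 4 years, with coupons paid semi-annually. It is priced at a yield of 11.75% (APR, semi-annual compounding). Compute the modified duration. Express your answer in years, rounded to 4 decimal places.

4.0717 years

Periodic yield y = 0.05875. First find Macaulay duration:
  t   CF        PV=CF/(1+0.05875)^t    t·PV
  1       350.00       330.5785       330.5785
  2       350.00       312.2347       624.4694
  3       237.50       200.1167       600.3501
  4       237.50       189.0122       756.0489
  5       237.50       178.5240       892.6198
  6       237.50       168.6177     1,011.7060
  7       237.50       159.2611     1,114.8275
  8       237.50       150.4237     1,203.3895
  9       237.50       142.0767     1,278.6901
  10   10,237.50     5,784.4182    57,844.1817
  Σ                  7,615.2634    65,656.8616
P = 7,615.2634; Macaulay duration = 65,656.8616 / 7,615.2634 = 8.62175 half-year periods = 4.31087 years.
Modified duration = D_Mac / (1 + y) = 4.31087 / 1.05875 = 4.07166 years.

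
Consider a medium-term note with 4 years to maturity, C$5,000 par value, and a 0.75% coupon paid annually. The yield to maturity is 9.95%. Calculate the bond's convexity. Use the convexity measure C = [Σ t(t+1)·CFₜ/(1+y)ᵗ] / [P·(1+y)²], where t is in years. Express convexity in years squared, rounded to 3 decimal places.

With y = 0.0995:
  t   CF        PV=CF/(1+0.0995)^t    t·PV        t(t+1)·PV
  1        37.50        34.1064        34.1064          68.2128
  2        37.50        31.0199        62.0399         186.1196
  3        37.50        28.2128        84.6383         338.5531
  4     5,037.50     3,446.9432    13,787.7727      68,938.8636
  Σ                  3,540.2823    13,968.5573      69,531.7491
P = 3,540.2823.
Convexity = Σ t(t+1)·PV / [P·(1+y)²] = 69,531.7491 / (3,540.2823 × 1.208900) = 16.24631.

16.246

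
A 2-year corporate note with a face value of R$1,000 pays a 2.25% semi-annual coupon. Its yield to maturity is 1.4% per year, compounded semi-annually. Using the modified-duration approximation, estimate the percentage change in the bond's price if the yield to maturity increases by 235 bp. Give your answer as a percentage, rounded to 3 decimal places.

-4.591%

Periodic yield y = 0.007. Modified duration first:
  t   CF        PV=CF/(1+0.007)^t    t·PV
  1        11.25        11.1718        11.1718
  2        11.25        11.0941        22.1883
  3        11.25        11.0170        33.0511
  4     1,011.25       983.4237     3,933.6946
  Σ                  1,016.7066     4,000.1058
P = 1,016.7066; D_Mac = 3.93438 half-year periods = 1.96719 yrs; D_mod = 1.96719/(1+0.007) = 1.95351 yrs.
ΔP/P ≈ -D_mod · Δy = -1.95351 × (+0.0235) = -0.045908 = -4.5908%.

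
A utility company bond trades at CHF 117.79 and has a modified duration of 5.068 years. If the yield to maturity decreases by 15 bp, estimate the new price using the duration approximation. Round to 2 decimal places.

Duration approximation: ΔP/P ≈ -D_mod · Δy = -5.068 × (-0.0015) = +0.007602.
New price ≈ 117.79 × (1 + 0.007602) = 118.68543958.

CHF 118.69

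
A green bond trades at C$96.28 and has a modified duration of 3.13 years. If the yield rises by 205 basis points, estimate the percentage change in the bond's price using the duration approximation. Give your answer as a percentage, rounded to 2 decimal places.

-6.42%

Duration approximation: ΔP/P ≈ -D_mod · Δy = -3.13 × (+0.0205) = -0.064165.
As a percentage: -6.4165%.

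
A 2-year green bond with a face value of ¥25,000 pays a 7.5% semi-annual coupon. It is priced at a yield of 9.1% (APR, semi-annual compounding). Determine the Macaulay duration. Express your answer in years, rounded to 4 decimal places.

1.8924 years

Periodic yield y = 0.0455. Discount each cash flow and weight by its period:
  t   CF        PV=CF/(1+0.0455)^t    t·PV
  1       937.50       896.7001       896.7001
  2       937.50       857.6759     1,715.3518
  3       937.50       820.3500     2,461.0499
  4    25,937.50    21,708.6074    86,834.4298
  Σ                 24,283.3334    91,907.5316
Price P = Σ PV = 24,283.3334.
Macaulay duration = Σ(t·PV) / P = 91,907.5316 / 24,283.3334 = 3.78480 half-year periods.
In years: 3.78480 / 2 = 1.89240 years.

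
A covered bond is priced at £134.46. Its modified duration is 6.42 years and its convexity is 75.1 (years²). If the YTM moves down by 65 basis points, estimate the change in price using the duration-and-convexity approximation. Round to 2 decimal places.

+£5.82

Duration effect: -D_mod·Δy = -6.42 × (-0.0065) = +0.041730
Convexity effect: ½·C·(Δy)² = 0.5 × 75.1 × (-0.0065)² = +0.0015864875
ΔP/P ≈ +0.041730 + 0.0015864875 = +0.0433164875
ΔP ≈ 134.46 × (+0.0433164875) = +5.82433490925.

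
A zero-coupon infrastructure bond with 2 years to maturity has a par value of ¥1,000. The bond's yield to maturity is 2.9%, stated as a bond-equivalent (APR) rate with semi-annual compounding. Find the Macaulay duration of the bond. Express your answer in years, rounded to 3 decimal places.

2.000 years

A zero-coupon bond has a single cash flow at maturity, so its Macaulay duration equals its maturity: 2 years.
(Equivalently: 4 semi-annual periods ÷ 2 = 2 years.)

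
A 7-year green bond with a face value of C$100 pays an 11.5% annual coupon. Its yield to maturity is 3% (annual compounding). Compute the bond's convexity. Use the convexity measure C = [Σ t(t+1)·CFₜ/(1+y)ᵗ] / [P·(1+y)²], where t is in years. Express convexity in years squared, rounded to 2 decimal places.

With y = 0.03:
  t   CF        PV=CF/(1+0.03)^t    t·PV        t(t+1)·PV
  1        11.50        11.1650        11.1650          22.3301
  2        11.50        10.8399        21.6797          65.0391
  3        11.50        10.5241        31.5724         126.2895
  4        11.50        10.2176        40.8704         204.3520
  5        11.50         9.9200        49.6000         297.6000
  6        11.50         9.6311        57.7864         404.5049
  7       111.50        90.6597       634.6179       5,076.9434
  Σ                    152.9574       847.2919       6,197.0591
P = 152.9574.
Convexity = Σ t(t+1)·PV / [P·(1+y)²] = 6,197.0591 / (152.9574 × 1.060900) = 38.18921.

38.19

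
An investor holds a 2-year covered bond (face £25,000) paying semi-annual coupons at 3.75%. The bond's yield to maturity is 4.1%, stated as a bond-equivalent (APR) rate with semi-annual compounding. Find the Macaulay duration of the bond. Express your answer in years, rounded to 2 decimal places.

1.95 years

Periodic yield y = 0.0205. Discount each cash flow and weight by its period:
  t   CF        PV=CF/(1+0.0205)^t    t·PV
  1       468.75       459.3337       459.3337
  2       468.75       450.1065       900.2130
  3       468.75       441.0647     1,323.1940
  4    25,468.75    23,483.1090    93,932.4361
  Σ                 24,833.6138    96,615.1766
Price P = Σ PV = 24,833.6138.
Macaulay duration = Σ(t·PV) / P = 96,615.1766 / 24,833.6138 = 3.89050 half-year periods.
In years: 3.89050 / 2 = 1.94525 years.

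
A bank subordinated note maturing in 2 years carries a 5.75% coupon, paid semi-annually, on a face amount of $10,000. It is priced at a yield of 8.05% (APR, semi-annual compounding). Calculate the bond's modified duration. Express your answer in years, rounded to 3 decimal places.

1.842 years

Periodic yield y = 0.04025. First find Macaulay duration:
  t   CF        PV=CF/(1+0.04025)^t    t·PV
  1       287.50       276.3759       276.3759
  2       287.50       265.6822       531.3643
  3       287.50       255.4022       766.2067
  4    10,287.50     8,785.3476    35,141.3905
  Σ                  9,582.8079    36,715.3373
P = 9,582.8079; Macaulay duration = 36,715.3373 / 9,582.8079 = 3.83138 half-year periods = 1.91569 years.
Modified duration = D_Mac / (1 + y) = 1.91569 / 1.04025 = 1.84156 years.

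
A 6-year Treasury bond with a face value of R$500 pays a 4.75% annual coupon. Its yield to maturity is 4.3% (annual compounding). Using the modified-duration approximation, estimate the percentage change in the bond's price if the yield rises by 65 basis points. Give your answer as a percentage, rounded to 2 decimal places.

Periodic yield y = 0.043. Modified duration first:
  t   CF        PV=CF/(1+0.043)^t    t·PV
  1        23.75        22.7709        22.7709
  2        23.75        21.8321        43.6641
  3        23.75        20.9320        62.7960
  4        23.75        20.0690        80.2761
  5        23.75        19.2416        96.2082
  6       523.75       406.8349     2,441.0093
  Σ                    511.6805     2,746.7246
P = 511.6805; D_Mac = 5.36805 yrs; D_mod = 5.36805/(1+0.043) = 5.14674 yrs.
ΔP/P ≈ -D_mod · Δy = -5.14674 × (+0.0065) = -0.033454 = -3.3454%.

-3.35%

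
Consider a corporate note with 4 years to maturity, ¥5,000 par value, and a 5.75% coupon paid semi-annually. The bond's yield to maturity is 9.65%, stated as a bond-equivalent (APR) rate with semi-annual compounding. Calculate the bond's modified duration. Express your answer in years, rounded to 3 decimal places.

3.433 years

Periodic yield y = 0.04825. First find Macaulay duration:
  t   CF        PV=CF/(1+0.04825)^t    t·PV
  1       143.75       137.1333       137.1333
  2       143.75       130.8212       261.6424
  3       143.75       124.7996       374.3988
  4       143.75       119.0552       476.2208
  5       143.75       113.5752       567.8760
  6       143.75       108.3474       650.0846
  7       143.75       103.3603       723.5221
  8     5,143.75     3,528.2625    28,226.0997
  Σ                  4,365.3547    31,416.9777
P = 4,365.3547; Macaulay duration = 31,416.9777 / 4,365.3547 = 7.19689 half-year periods = 3.59845 years.
Modified duration = D_Mac / (1 + y) = 3.59845 / 1.04825 = 3.43281 years.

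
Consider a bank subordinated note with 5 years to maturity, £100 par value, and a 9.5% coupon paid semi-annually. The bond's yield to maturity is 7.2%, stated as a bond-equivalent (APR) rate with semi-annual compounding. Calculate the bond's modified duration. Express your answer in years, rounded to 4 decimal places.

3.9964 years

Periodic yield y = 0.036. First find Macaulay duration:
  t   CF        PV=CF/(1+0.036)^t    t·PV
  1         4.75         4.5849         4.5849
  2         4.75         4.4256         8.8512
  3         4.75         4.2718        12.8155
  4         4.75         4.1234        16.4936
  5         4.75         3.9801        19.9005
  6         4.75         3.8418        23.0508
  7         4.75         3.7083        25.9581
  8         4.75         3.5794        28.6356
  9         4.75         3.4551        31.0956
  10      104.75        73.5456       735.4556
  Σ                    109.5161       906.8415
P = 109.5161; Macaulay duration = 906.8415 / 109.5161 = 8.28044 half-year periods = 4.14022 years.
Modified duration = D_Mac / (1 + y) = 4.14022 / 1.036 = 3.99635 years.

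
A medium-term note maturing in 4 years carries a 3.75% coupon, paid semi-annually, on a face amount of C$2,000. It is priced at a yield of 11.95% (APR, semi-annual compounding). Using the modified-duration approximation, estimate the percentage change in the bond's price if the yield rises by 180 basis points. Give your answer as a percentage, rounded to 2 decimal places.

Periodic yield y = 0.05975. Modified duration first:
  t   CF        PV=CF/(1+0.05975)^t    t·PV
  1        37.50        35.3857        35.3857
  2        37.50        33.3906        66.7812
  3        37.50        31.5080        94.5240
  4        37.50        29.7316       118.9262
  5        37.50        28.0552       140.2762
  6        37.50        26.4735       158.8408
  7        37.50        24.9809       174.8660
  8     2,037.50     1,280.7673    10,246.1380
  Σ                  1,490.2927    11,035.7382
P = 1,490.2927; D_Mac = 7.40508 half-year periods = 3.70254 yrs; D_mod = 3.70254/(1+0.05975) = 3.49379 yrs.
ΔP/P ≈ -D_mod · Δy = -3.49379 × (+0.018) = -0.062888 = -6.2888%.

-6.29%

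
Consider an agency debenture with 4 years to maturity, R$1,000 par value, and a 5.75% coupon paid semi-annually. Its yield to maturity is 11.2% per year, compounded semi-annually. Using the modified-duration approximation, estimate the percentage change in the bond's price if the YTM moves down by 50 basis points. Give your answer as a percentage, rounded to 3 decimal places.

+1.698%

Periodic yield y = 0.056. Modified duration first:
  t   CF        PV=CF/(1+0.056)^t    t·PV
  1        28.75        27.2254        27.2254
  2        28.75        25.7816        51.5632
  3        28.75        24.4144        73.2432
  4        28.75        23.1197        92.4788
  5        28.75        21.8937       109.4683
  6        28.75        20.7326       124.3958
  7        28.75        19.6332       137.4322
  8     1,028.75       665.2709     5,322.1669
  Σ                    828.0714     5,937.9737
P = 828.0714; D_Mac = 7.17085 half-year periods = 3.58542 yrs; D_mod = 3.58542/(1+0.056) = 3.39529 yrs.
ΔP/P ≈ -D_mod · Δy = -3.39529 × (-0.005) = +0.016976 = +1.6976%.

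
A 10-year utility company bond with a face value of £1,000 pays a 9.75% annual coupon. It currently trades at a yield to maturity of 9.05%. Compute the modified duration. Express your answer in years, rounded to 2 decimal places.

6.32 years

Periodic yield y = 0.0905. First find Macaulay duration:
  t   CF        PV=CF/(1+0.0905)^t    t·PV
  1        97.50        89.4085        89.4085
  2        97.50        81.9886       163.9771
  3        97.50        75.1844       225.5531
  4        97.50        68.9449       275.7795
  5        97.50        63.2232       316.1158
  6        97.50        57.9763       347.8579
  7        97.50        53.1649       372.1542
  8        97.50        48.7528       390.0221
  9        97.50        44.7068       402.3612
  10    1,097.50       461.4746     4,614.7463
  Σ                  1,044.8249     7,197.9758
P = 1,044.8249; Macaulay duration = 7,197.9758 / 1,044.8249 = 6.88917 years.
Modified duration = D_Mac / (1 + y) = 6.88917 / 1.0905 = 6.31744 years.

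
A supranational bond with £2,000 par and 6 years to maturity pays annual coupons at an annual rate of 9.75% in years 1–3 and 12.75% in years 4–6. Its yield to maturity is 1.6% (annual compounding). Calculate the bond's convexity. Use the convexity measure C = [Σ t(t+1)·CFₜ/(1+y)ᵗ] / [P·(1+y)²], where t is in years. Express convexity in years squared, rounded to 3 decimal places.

31.868

With y = 0.016:
  t   CF        PV=CF/(1+0.016)^t    t·PV        t(t+1)·PV
  1       195.00       191.9291       191.9291         383.8583
  2       195.00       188.9066       377.8133       1,133.4398
  3       195.00       185.9317       557.7952       2,231.1806
  4       255.00       239.3125       957.2499       4,786.2496
  5       255.00       235.5438     1,177.7189       7,066.3134
  6     2,255.00     2,050.1437    12,300.8621      86,106.0345
  Σ                  3,091.7674    15,563.3684     101,707.0762
P = 3,091.7674.
Convexity = Σ t(t+1)·PV / [P·(1+y)²] = 101,707.0762 / (3,091.7674 × 1.032256) = 31.86816.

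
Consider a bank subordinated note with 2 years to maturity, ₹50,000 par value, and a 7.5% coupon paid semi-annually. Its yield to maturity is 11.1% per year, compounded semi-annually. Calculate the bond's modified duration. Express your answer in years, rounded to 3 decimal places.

Periodic yield y = 0.0555. First find Macaulay duration:
  t   CF        PV=CF/(1+0.0555)^t    t·PV
  1     1,875.00     1,776.4093     1,776.4093
  2     1,875.00     1,683.0026     3,366.0053
  3     1,875.00     1,594.5075     4,783.5224
  4    51,875.00    41,795.0798   167,180.3193
  Σ                 46,848.9992   177,106.2563
P = 46,848.9992; Macaulay duration = 177,106.2563 / 46,848.9992 = 3.78036 half-year periods = 1.89018 years.
Modified duration = D_Mac / (1 + y) = 1.89018 / 1.0555 = 1.79079 years.

1.791 years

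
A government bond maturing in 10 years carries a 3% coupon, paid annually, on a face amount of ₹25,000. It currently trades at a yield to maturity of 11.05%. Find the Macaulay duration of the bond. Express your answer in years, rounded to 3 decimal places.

Periodic yield y = 0.1105. Discount each cash flow and weight by its year:
  t   CF        PV=CF/(1+0.1105)^t    t·PV
  1       750.00       675.3715       675.3715
  2       750.00       608.1688     1,216.3376
  3       750.00       547.6531     1,642.9594
  4       750.00       493.1591     1,972.6362
  5       750.00       444.0874     2,220.4370
  6       750.00       399.8986     2,399.3916
  7       750.00       360.1068     2,520.7476
  8       750.00       324.2745     2,594.1958
  9       750.00       292.0076     2,628.0687
  10   25,750.00     9,028.0011    90,280.0113
  Σ                 13,172.7285   108,150.1566
Price P = Σ PV = 13,172.7285.
Macaulay duration = Σ(t·PV) / P = 108,150.1566 / 13,172.7285 = 8.21016 years.

8.210 years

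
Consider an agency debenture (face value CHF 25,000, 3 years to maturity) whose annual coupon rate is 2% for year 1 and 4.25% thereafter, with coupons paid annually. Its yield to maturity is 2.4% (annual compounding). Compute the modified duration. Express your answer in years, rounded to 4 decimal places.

Periodic yield y = 0.024. First find Macaulay duration:
  t   CF        PV=CF/(1+0.024)^t    t·PV
  1       500.00       488.2812       488.2812
  2     1,062.50     1,013.2790     2,026.5579
  3    26,062.50    24,272.5946    72,817.7838
  Σ                 25,774.1548    75,332.6230
P = 25,774.1548; Macaulay duration = 75,332.6230 / 25,774.1548 = 2.92280 years.
Modified duration = D_Mac / (1 + y) = 2.92280 / 1.024 = 2.85429 years.

2.8543 years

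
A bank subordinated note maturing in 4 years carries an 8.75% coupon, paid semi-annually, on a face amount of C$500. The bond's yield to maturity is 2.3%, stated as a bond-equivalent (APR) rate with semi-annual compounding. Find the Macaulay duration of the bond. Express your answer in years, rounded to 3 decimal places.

3.525 years

Periodic yield y = 0.0115. Discount each cash flow and weight by its period:
  t   CF        PV=CF/(1+0.0115)^t    t·PV
  1       21.875        21.6263        21.6263
  2       21.875        21.3804        42.7608
  3       21.875        21.1373        63.4120
  4       21.875        20.8970        83.5881
  5       21.875        20.6594       103.2972
  6       21.875        20.4246       122.5474
  7       21.875        20.1923       141.3464
  8      521.875       476.2548     3,810.0387
  Σ                    622.5723     4,388.6170
Price P = Σ PV = 622.5723.
Macaulay duration = Σ(t·PV) / P = 4,388.6170 / 622.5723 = 7.04917 half-year periods.
In years: 7.04917 / 2 = 3.52458 years.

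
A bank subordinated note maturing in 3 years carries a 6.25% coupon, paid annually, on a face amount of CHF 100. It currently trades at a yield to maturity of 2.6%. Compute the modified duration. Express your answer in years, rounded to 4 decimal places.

Periodic yield y = 0.026. First find Macaulay duration:
  t   CF        PV=CF/(1+0.026)^t    t·PV
  1         6.25         6.0916         6.0916
  2         6.25         5.9372        11.8745
  3       106.25        98.3755       295.1264
  Σ                    110.4043       313.0926
P = 110.4043; Macaulay duration = 313.0926 / 110.4043 = 2.83587 years.
Modified duration = D_Mac / (1 + y) = 2.83587 / 1.026 = 2.76401 years.

2.7640 years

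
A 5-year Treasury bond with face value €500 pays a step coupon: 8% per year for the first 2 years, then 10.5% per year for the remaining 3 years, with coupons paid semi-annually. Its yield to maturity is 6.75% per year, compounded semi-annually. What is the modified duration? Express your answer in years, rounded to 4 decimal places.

Periodic yield y = 0.03375. First find Macaulay duration:
  t   CF        PV=CF/(1+0.03375)^t    t·PV
  1        20.00        19.3470        19.3470
  2        20.00        18.7154        37.4308
  3        20.00        18.1044        54.3131
  4        20.00        17.5133        70.0532
  5        26.25        22.2357       111.1787
  6        26.25        21.5098       129.0587
  7        26.25        20.8075       145.6528
  8        26.25        20.1282       161.0257
  9        26.25        19.4711       175.2395
  10      526.25       377.6043     3,776.0426
  Σ                    555.4367     4,679.3421
P = 555.4367; Macaulay duration = 4,679.3421 / 555.4367 = 8.42462 half-year periods = 4.21231 years.
Modified duration = D_Mac / (1 + y) = 4.21231 / 1.03375 = 4.07479 years.

4.0748 years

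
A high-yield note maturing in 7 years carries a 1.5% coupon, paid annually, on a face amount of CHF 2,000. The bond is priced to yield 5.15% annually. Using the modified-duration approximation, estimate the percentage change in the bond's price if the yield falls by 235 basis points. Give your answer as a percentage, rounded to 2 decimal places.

+14.86%

Periodic yield y = 0.0515. Modified duration first:
  t   CF        PV=CF/(1+0.0515)^t    t·PV
  1        30.00        28.5307        28.5307
  2        30.00        27.1333        54.2666
  3        30.00        25.8044        77.4131
  4        30.00        24.5405        98.1622
  5        30.00        23.3386       116.6930
  6        30.00        22.1955       133.1732
  7     2,030.00     1,428.3384     9,998.3685
  Σ                  1,579.8814    10,506.6073
P = 1,579.8814; D_Mac = 6.65025 yrs; D_mod = 6.65025/(1+0.0515) = 6.32454 yrs.
ΔP/P ≈ -D_mod · Δy = -6.32454 × (-0.0235) = +0.148627 = +14.8627%.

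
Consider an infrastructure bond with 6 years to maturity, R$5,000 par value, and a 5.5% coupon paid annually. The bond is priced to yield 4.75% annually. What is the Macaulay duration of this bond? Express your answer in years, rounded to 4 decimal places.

Periodic yield y = 0.0475. Discount each cash flow and weight by its year:
  t   CF        PV=CF/(1+0.0475)^t    t·PV
  1       275.00       262.5298       262.5298
  2       275.00       250.6251       501.2503
  3       275.00       239.2603       717.7808
  4       275.00       228.4108       913.6431
  5       275.00       218.0532     1,090.2662
  6     5,275.00     3,992.9905    23,957.9428
  Σ                  5,191.8697    27,443.4130
Price P = Σ PV = 5,191.8697.
Macaulay duration = Σ(t·PV) / P = 27,443.4130 / 5,191.8697 = 5.28584 years.

5.2858 years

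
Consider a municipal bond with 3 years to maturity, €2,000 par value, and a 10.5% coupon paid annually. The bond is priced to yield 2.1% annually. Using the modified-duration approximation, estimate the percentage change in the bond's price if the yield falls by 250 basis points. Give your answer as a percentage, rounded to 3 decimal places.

+6.742%

Periodic yield y = 0.021. Modified duration first:
  t   CF        PV=CF/(1+0.021)^t    t·PV
  1       210.00       205.6807       205.6807
  2       210.00       201.4502       402.9005
  3     2,210.00     2,076.4193     6,229.2578
  Σ                  2,483.5502     6,837.8390
P = 2,483.5502; D_Mac = 2.75325 yrs; D_mod = 2.75325/(1+0.021) = 2.69662 yrs.
ΔP/P ≈ -D_mod · Δy = -2.69662 × (-0.025) = +0.067416 = +6.7416%.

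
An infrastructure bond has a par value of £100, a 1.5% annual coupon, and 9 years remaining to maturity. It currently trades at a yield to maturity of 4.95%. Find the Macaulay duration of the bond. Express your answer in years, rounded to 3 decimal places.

8.388 years

Periodic yield y = 0.0495. Discount each cash flow and weight by its year:
  t   CF        PV=CF/(1+0.0495)^t    t·PV
  1         1.50         1.4293         1.4293
  2         1.50         1.3618         2.7237
  3         1.50         1.2976         3.8928
  4         1.50         1.2364         4.9456
  5         1.50         1.1781         5.8905
  6         1.50         1.1225         6.7352
  7         1.50         1.0696         7.4871
  8         1.50         1.0191         8.1531
  9       101.50        65.7089       591.3799
  Σ                     75.4233       632.6371
Price P = Σ PV = 75.4233.
Macaulay duration = Σ(t·PV) / P = 632.6371 / 75.4233 = 8.38782 years.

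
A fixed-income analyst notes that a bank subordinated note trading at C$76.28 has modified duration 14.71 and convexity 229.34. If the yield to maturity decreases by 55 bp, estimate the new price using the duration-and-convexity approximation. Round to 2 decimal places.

Duration effect: -D_mod·Δy = -14.71 × (-0.0055) = +0.080905
Convexity effect: ½·C·(Δy)² = 0.5 × 229.34 × (-0.0055)² = +0.0034687675
ΔP/P ≈ +0.080905 + 0.0034687675 = +0.0843737675
New price ≈ 76.28 × (1 + 0.0843737675) = 82.7160309849.

C$82.72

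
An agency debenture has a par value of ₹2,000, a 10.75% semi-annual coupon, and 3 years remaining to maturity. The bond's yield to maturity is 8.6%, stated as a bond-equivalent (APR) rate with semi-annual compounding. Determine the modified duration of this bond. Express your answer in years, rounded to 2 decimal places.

2.54 years

Periodic yield y = 0.043. First find Macaulay duration:
  t   CF        PV=CF/(1+0.043)^t    t·PV
  1       107.50       103.0681       103.0681
  2       107.50        98.8189       197.6377
  3       107.50        94.7448       284.2345
  4       107.50        90.8388       363.3551
  5       107.50        87.0937       435.4687
  6     2,107.50     1,637.0492     9,822.2952
  Σ                  2,111.6135    11,206.0593
P = 2,111.6135; Macaulay duration = 11,206.0593 / 2,111.6135 = 5.30687 half-year periods = 2.65344 years.
Modified duration = D_Mac / (1 + y) = 2.65344 / 1.043 = 2.54404 years.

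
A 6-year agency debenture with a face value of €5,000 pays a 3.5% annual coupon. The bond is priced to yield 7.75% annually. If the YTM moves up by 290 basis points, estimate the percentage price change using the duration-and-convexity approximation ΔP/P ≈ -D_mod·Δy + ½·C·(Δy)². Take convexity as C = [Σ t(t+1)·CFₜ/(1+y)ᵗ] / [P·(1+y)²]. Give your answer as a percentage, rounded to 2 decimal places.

-13.33%

With y = 0.0775:
  t   CF        PV=CF/(1+0.0775)^t    t·PV        t(t+1)·PV
  1       175.00       162.4130       162.4130         324.8260
  2       175.00       150.7313       301.4626         904.3879
  3       175.00       139.8899       419.6696       1,678.6782
  4       175.00       129.8282       519.3127       2,596.5634
  5       175.00       120.4902       602.4509       3,614.7054
  6     5,175.00     3,306.7905    19,840.7430     138,885.2010
  Σ                  4,010.1430    21,846.0518     148,004.3619
P = 4,010.1430; D_Mac = 5.44770 yrs; D_mod = 5.05587 yrs; C = 31.78924.
Duration effect: -5.05587 × (+0.029) = -0.146620
Convexity effect: 0.5 × 31.78924 × (0.029)² = +0.0133674
ΔP/P ≈ -0.146620 + 0.0133674 = -0.133253 = -13.3253%.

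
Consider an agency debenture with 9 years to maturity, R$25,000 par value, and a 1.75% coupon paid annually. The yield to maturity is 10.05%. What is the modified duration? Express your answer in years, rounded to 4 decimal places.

Periodic yield y = 0.1005. First find Macaulay duration:
  t   CF        PV=CF/(1+0.1005)^t    t·PV
  1       437.50       397.5466       397.5466
  2       437.50       361.2418       722.4835
  3       437.50       328.2524       984.7572
  4       437.50       298.2757     1,193.1028
  5       437.50       271.0365     1,355.1826
  6       437.50       246.2849     1,477.7094
  7       437.50       223.7936     1,566.5554
  8       437.50       203.3563     1,626.8506
  9    25,437.50    10,743.9506    96,695.5558
  Σ                 13,073.7385   106,019.7439
P = 13,073.7385; Macaulay duration = 106,019.7439 / 13,073.7385 = 8.10937 years.
Modified duration = D_Mac / (1 + y) = 8.10937 / 1.1005 = 7.36880 years.

7.3688 years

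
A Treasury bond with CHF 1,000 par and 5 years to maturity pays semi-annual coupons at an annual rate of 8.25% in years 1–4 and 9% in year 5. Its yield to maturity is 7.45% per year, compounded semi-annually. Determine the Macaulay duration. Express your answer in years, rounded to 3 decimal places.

Periodic yield y = 0.03725. Discount each cash flow and weight by its period:
  t   CF        PV=CF/(1+0.03725)^t    t·PV
  1        41.25        39.7686        39.7686
  2        41.25        38.3404        76.6809
  3        41.25        36.9635       110.8906
  4        41.25        35.6361       142.5444
  5        41.25        34.3563       171.7816
  6        41.25        33.1225       198.7351
  7        41.25        31.9330       223.5311
  8        41.25        30.7862       246.2898
  9        45.00        32.3789       291.4097
  10    1,045.00       724.9063     7,249.0627
  Σ                  1,038.1919     8,750.6945
Price P = Σ PV = 1,038.1919.
Macaulay duration = Σ(t·PV) / P = 8,750.6945 / 1,038.1919 = 8.42878 half-year periods.
In years: 8.42878 / 2 = 4.21439 years.

4.214 years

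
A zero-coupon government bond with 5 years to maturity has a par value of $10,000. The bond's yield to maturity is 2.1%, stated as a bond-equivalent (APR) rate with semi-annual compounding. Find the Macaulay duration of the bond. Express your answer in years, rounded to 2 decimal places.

5.00 years

A zero-coupon bond has a single cash flow at maturity, so its Macaulay duration equals its maturity: 5 years.
(Equivalently: 10 semi-annual periods ÷ 2 = 5 years.)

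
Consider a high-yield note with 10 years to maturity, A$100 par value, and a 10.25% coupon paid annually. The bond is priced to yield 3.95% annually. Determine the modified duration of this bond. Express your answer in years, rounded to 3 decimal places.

7.065 years

Periodic yield y = 0.0395. First find Macaulay duration:
  t   CF        PV=CF/(1+0.0395)^t    t·PV
  1        10.25         9.8605         9.8605
  2        10.25         9.4858        18.9716
  3        10.25         9.1254        27.3761
  4        10.25         8.7786        35.1145
  5        10.25         8.4450        42.2252
  6        10.25         8.1241        48.7448
  7        10.25         7.8154        54.7080
  8        10.25         7.5184        60.1475
  9        10.25         7.2327        65.0947
  10      110.25        74.8400       748.3998
  Σ                    151.2261     1,110.6427
P = 151.2261; Macaulay duration = 1,110.6427 / 151.2261 = 7.34425 years.
Modified duration = D_Mac / (1 + y) = 7.34425 / 1.0395 = 7.06518 years.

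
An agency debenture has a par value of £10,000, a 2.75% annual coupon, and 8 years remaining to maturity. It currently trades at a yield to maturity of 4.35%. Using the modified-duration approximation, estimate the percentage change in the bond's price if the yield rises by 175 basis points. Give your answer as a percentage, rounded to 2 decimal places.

-12.14%

Periodic yield y = 0.0435. Modified duration first:
  t   CF        PV=CF/(1+0.0435)^t    t·PV
  1       275.00       263.5362       263.5362
  2       275.00       252.5502       505.1005
  3       275.00       242.0223       726.0668
  4       275.00       231.9332       927.7327
  5       275.00       222.2647     1,111.3233
  6       275.00       212.9992     1,277.9952
  7       275.00       204.1200     1,428.8399
  8    10,275.00     7,308.7348    58,469.8784
  Σ                  8,938.1605    64,710.4729
P = 8,938.1605; D_Mac = 7.23980 yrs; D_mod = 7.23980/(1+0.0435) = 6.93799 yrs.
ΔP/P ≈ -D_mod · Δy = -6.93799 × (+0.0175) = -0.121415 = -12.1415%.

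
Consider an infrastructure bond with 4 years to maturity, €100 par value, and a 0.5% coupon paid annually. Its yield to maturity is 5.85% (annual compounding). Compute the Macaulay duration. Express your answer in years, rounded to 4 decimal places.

Periodic yield y = 0.0585. Discount each cash flow and weight by its year:
  t   CF        PV=CF/(1+0.0585)^t    t·PV
  1         0.50         0.4724         0.4724
  2         0.50         0.4463         0.8925
  3         0.50         0.4216         1.2648
  4       100.50        80.0576       320.2304
  Σ                     81.3978       322.8601
Price P = Σ PV = 81.3978.
Macaulay duration = Σ(t·PV) / P = 322.8601 / 81.3978 = 3.96645 years.

3.9664 years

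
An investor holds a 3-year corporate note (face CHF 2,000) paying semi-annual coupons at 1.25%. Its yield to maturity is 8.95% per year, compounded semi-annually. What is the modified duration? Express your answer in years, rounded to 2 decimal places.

2.82 years

Periodic yield y = 0.04475. First find Macaulay duration:
  t   CF        PV=CF/(1+0.04475)^t    t·PV
  1        12.50        11.9646        11.9646
  2        12.50        11.4521        22.9042
  3        12.50        10.9616        32.8847
  4        12.50        10.4921        41.9682
  5        12.50        10.0426        50.2132
  6     2,012.50     1,547.6103     9,285.6618
  Σ                  1,602.5233     9,445.5967
P = 1,602.5233; Macaulay duration = 9,445.5967 / 1,602.5233 = 5.89420 half-year periods = 2.94710 years.
Modified duration = D_Mac / (1 + y) = 2.94710 / 1.04475 = 2.82087 years.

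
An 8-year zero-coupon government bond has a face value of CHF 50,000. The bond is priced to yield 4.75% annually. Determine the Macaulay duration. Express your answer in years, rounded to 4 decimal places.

8.0000 years

A zero-coupon bond has a single cash flow at maturity, so its Macaulay duration equals its maturity: 8 years.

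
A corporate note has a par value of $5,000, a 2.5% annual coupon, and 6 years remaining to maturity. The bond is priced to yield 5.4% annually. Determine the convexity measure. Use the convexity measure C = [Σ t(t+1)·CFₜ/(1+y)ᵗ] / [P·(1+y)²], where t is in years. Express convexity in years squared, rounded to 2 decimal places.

With y = 0.054:
  t   CF        PV=CF/(1+0.054)^t    t·PV        t(t+1)·PV
  1       125.00       118.5958       118.5958         237.1917
  2       125.00       112.5198       225.0395         675.1186
  3       125.00       106.7550       320.2650       1,281.0599
  4       125.00       101.2856       405.1423       2,025.7114
  5       125.00        96.0964       480.4818       2,882.8909
  6     5,125.00     3,738.0939    22,428.5633     156,999.9430
  Σ                  4,273.3464    23,978.0877     164,101.9154
P = 4,273.3464.
Convexity = Σ t(t+1)·PV / [P·(1+y)²] = 164,101.9154 / (4,273.3464 × 1.110916) = 34.56721.

34.57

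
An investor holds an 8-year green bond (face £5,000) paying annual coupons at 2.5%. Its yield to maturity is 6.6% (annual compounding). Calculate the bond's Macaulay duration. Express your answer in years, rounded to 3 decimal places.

Periodic yield y = 0.066. Discount each cash flow and weight by its year:
  t   CF        PV=CF/(1+0.066)^t    t·PV
  1       125.00       117.2608       117.2608
  2       125.00       110.0007       220.0015
  3       125.00       103.1902       309.5706
  4       125.00        96.8013       387.2052
  5       125.00        90.8080       454.0399
  6       125.00        85.1857       511.1143
  7       125.00        79.9116       559.3809
  8     5,125.00     3,073.5213    24,588.1707
  Σ                  3,756.6796    27,146.7438
Price P = Σ PV = 3,756.6796.
Macaulay duration = Σ(t·PV) / P = 27,146.7438 / 3,756.6796 = 7.22626 years.

7.226 years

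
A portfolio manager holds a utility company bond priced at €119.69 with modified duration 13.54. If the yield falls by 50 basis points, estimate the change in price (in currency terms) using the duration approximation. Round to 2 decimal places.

+€8.10

Duration approximation: ΔP/P ≈ -D_mod · Δy = -13.54 × (-0.005) = +0.067700.
ΔP ≈ 119.69 × (+0.067700) = +8.103013.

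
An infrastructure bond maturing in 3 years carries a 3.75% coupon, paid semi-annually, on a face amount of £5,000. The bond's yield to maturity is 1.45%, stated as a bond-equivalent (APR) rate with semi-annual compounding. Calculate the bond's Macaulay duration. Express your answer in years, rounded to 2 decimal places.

Periodic yield y = 0.00725. Discount each cash flow and weight by its period:
  t   CF        PV=CF/(1+0.00725)^t    t·PV
  1        93.75        93.0752        93.0752
  2        93.75        92.4053       184.8105
  3        93.75        91.7402       275.2205
  4        93.75        91.0798       364.3193
  5        93.75        90.4242       452.1212
  6     5,093.75     4,877.6875    29,266.1248
  Σ                  5,336.4122    30,635.6715
Price P = Σ PV = 5,336.4122.
Macaulay duration = Σ(t·PV) / P = 30,635.6715 / 5,336.4122 = 5.74087 half-year periods.
In years: 5.74087 / 2 = 2.87044 years.

2.87 years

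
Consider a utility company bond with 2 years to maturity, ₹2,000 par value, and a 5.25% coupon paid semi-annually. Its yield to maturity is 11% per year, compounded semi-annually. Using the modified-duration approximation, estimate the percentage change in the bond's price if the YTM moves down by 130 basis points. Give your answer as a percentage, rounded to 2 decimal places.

+2.37%

Periodic yield y = 0.055. Modified duration first:
  t   CF        PV=CF/(1+0.055)^t    t·PV
  1        52.50        49.7630        49.7630
  2        52.50        47.1688        94.3375
  3        52.50        44.7097       134.1292
  4     2,052.50     1,656.8124     6,627.2495
  Σ                  1,798.4539     6,905.4792
P = 1,798.4539; D_Mac = 3.83968 half-year periods = 1.91984 yrs; D_mod = 1.91984/(1+0.055) = 1.81975 yrs.
ΔP/P ≈ -D_mod · Δy = -1.81975 × (-0.013) = +0.023657 = +2.3657%.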